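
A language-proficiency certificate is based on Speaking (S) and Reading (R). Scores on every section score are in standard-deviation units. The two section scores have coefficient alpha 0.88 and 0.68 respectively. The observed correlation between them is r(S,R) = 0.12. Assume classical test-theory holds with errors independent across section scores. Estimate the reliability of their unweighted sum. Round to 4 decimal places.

0.8036

Var(S+R) = 2 + 2·[0.12] = 2 + 0.24 = 2.24.
With uncorrelated errors the cross-covariances are all true-score covariance, so they carry over unchanged; only the diagonal terms shrink to ρᵢσᵢ².
True-score variance = [0.88 + 0.68] + 0.24 = 1.56 + 0.24 = 1.8.
Reliability = 1.8 / 2.24 = 0.8036.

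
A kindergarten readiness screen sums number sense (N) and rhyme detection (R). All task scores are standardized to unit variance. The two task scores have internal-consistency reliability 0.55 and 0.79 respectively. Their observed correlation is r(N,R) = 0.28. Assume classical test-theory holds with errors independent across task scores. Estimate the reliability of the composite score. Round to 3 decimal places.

0.742

Var(N+R) = 2 + 2·[0.28] = 2 + 0.56 = 2.56.
Because errors are independent across components, Cov(Tᵢ,Tⱼ) = Cov(Xᵢ,Xⱼ); the off-diagonal part of the true-score variance is the same as above.
True-score variance = [0.55 + 0.79] + 0.56 = 1.34 + 0.56 = 1.9.
Reliability = 1.9 / 2.56 = 0.742.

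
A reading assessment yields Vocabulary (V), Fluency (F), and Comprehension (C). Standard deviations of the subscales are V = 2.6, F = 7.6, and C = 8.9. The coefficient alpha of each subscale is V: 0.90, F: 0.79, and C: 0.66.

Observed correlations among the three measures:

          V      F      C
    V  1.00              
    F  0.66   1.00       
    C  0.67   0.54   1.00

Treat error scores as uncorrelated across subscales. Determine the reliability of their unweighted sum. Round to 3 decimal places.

Var(V+F+C) = 2.6² + 7.6² + 8.9² + 2·[2.6·7.6·0.66 + 2.6·8.9·0.67 + 7.6·8.9·0.54] = 143.73 + 130.142 = 273.872.
With uncorrelated errors the cross-covariances are all true-score covariance, so they carry over unchanged; only the diagonal terms shrink to ρᵢσᵢ².
True-score variance = [2.6²·0.90 + 7.6²·0.79 + 8.9²·0.66] + 130.142 = 103.993 + 130.142 = 234.135.
Reliability = 234.135 / 273.872 = 0.855.

0.855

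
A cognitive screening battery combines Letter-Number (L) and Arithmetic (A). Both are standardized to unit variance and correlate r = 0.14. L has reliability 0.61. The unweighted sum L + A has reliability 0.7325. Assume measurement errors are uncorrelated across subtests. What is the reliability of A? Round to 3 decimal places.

0.780

Var(L+A) = 2 + 2·0.14 = 2.280.
True-score variance = ρ_L + ρ_A + 2·0.14, so 0.7325 = (0.61 + ρ_A + 0.28) / 2.280.
ρ_A = 0.7325·2.280 − 0.61 − 0.28 = 0.780.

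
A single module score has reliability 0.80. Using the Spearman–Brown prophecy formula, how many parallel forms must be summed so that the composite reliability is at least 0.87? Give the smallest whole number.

k ≥ ρ*(1−ρ₁)/(ρ₁(1−ρ*)) = 0.87·0.20 / (0.80·0.13) = 1.673.
Smallest integer k = 2.

2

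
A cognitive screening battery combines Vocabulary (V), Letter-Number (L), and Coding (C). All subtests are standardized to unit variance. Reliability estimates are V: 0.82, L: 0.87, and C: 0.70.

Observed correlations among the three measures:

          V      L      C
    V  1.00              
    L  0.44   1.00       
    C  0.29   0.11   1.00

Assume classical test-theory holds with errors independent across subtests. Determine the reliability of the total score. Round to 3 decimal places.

0.870

Var(V+L+C) = 3 + 2·[0.44 + 0.29 + 0.11] = 3 + 1.68 = 4.68.
Under uncorrelated errors the observed covariances equal the true-score covariances, so only the own-variance terms attenuate.
True-score variance = [0.82 + 0.87 + 0.70] + 1.68 = 2.39 + 1.68 = 4.07.
Reliability = 4.07 / 4.68 = 0.870.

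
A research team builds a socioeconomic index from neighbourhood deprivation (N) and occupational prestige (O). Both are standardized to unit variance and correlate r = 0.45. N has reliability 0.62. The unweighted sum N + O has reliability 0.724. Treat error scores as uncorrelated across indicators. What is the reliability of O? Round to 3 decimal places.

0.580

Var(N+O) = 2 + 2·0.45 = 2.900.
True-score variance = ρ_N + ρ_O + 2·0.45, so 0.724 = (0.62 + ρ_O + 0.90) / 2.900.
ρ_O = 0.724·2.900 − 0.62 − 0.90 = 0.580.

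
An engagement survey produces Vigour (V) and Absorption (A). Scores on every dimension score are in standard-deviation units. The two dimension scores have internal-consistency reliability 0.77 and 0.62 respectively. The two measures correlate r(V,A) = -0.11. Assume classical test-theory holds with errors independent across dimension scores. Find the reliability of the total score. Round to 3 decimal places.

0.657

Var(V+A) = 2 + 2·[(-0.11)] = 2 − 0.22 = 1.78.
Under uncorrelated errors the observed covariances equal the true-score covariances, so only the own-variance terms attenuate.
True-score variance = [0.77 + 0.62] − 0.22 = 1.39 − 0.22 = 1.17.
Reliability = 1.17 / 1.78 = 0.657.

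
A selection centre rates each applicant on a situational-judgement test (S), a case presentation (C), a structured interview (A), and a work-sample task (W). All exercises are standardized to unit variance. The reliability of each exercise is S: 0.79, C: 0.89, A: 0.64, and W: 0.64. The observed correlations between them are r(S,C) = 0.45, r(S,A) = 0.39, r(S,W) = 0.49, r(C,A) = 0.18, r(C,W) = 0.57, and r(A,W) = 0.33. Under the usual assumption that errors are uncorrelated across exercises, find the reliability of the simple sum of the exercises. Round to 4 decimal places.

0.8821

Var(S+C+A+W) = 4 + 2·[0.45 + 0.39 + 0.49 + 0.18 + 0.57 + 0.33] = 4 + 4.82 = 8.82.
Because errors are independent across components, Cov(Tᵢ,Tⱼ) = Cov(Xᵢ,Xⱼ); the off-diagonal part of the true-score variance is the same as above.
True-score variance = [0.79 + 0.89 + 0.64 + 0.64] + 4.82 = 2.96 + 4.82 = 7.78.
Reliability = 7.78 / 8.82 = 0.8821.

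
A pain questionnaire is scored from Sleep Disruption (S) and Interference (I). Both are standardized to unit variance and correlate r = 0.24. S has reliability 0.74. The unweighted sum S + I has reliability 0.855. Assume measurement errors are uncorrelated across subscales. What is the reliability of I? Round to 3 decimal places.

Var(S+I) = 2 + 2·0.24 = 2.480.
True-score variance = ρ_S + ρ_I + 2·0.24, so 0.855 = (0.74 + ρ_I + 0.48) / 2.480.
ρ_I = 0.855·2.480 − 0.74 − 0.48 = 0.900.

0.900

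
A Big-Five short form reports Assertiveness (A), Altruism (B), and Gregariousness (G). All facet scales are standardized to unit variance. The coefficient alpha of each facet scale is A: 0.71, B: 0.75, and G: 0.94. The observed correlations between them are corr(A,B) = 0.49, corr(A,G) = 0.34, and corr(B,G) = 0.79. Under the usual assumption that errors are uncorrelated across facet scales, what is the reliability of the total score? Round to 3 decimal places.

Var(A+B+G) = 3 + 2·[0.49 + 0.34 + 0.79] = 3 + 3.24 = 6.24.
With uncorrelated errors the cross-covariances are all true-score covariance, so they carry over unchanged; only the diagonal terms shrink to ρᵢσᵢ².
True-score variance = [0.71 + 0.75 + 0.94] + 3.24 = 2.4 + 3.24 = 5.64.
Reliability = 5.64 / 6.24 = 0.904.

0.904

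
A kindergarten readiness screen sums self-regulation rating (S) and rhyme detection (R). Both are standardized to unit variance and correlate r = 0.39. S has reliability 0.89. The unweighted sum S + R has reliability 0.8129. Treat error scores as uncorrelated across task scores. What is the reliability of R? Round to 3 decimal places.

0.590

Var(S+R) = 2 + 2·0.39 = 2.780.
True-score variance = ρ_S + ρ_R + 2·0.39, so 0.8129 = (0.89 + ρ_R + 0.78) / 2.780.
ρ_R = 0.8129·2.780 − 0.89 − 0.78 = 0.590.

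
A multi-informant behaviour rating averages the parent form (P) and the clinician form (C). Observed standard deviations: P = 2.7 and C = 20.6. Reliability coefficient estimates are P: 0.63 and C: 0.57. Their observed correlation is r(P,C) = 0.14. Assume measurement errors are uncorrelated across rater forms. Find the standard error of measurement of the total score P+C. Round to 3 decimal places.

Var(total) = 431.65 + 15.5736 = 447.224.
True-score variance = 246.478 + 15.5736 = 262.052, so reliability = 0.5860.
Error variance = 447.224 − 262.052 = 185.172; SEM = √185.172 = 13.608.

13.608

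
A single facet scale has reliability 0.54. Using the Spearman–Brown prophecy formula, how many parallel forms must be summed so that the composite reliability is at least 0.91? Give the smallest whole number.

9

k ≥ ρ*(1−ρ₁)/(ρ₁(1−ρ*)) = 0.91·0.46 / (0.54·0.09) = 8.613.
Smallest integer k = 9.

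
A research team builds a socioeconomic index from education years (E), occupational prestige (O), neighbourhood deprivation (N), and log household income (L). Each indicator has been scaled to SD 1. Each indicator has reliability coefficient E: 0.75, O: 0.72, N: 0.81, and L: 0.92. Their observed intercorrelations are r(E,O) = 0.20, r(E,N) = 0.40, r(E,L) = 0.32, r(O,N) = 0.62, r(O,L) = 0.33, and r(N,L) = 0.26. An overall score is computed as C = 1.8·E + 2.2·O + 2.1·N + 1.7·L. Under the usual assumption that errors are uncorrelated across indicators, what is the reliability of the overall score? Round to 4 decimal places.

Var(C) = 1.8² + 2.2² + 2.1² + 1.7² + 2·[3.96·0.20 + 3.78·0.40 + 3.06·0.32 + 4.62·0.62 + 3.74·0.33 + 3.57·0.26] = 15.38 + 16.62 = 32.
Under uncorrelated errors the observed covariances equal the true-score covariances, so only the own-variance terms attenuate.
True-score variance = [1.8²·0.75 + 2.2²·0.72 + 2.1²·0.81 + 1.7²·0.92] + 16.62 = 12.1457 + 16.62 = 28.7657.
Reliability = 28.7657 / 32 = 0.8989.

0.8989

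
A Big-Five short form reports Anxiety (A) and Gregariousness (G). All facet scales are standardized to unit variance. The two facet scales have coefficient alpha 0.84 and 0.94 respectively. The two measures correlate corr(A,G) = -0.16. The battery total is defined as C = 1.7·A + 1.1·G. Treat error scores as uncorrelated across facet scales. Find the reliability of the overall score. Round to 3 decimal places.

0.847

Var(C) = 1.7² + 1.1² + 2·[1.87·(-0.16)] = 4.1 − 0.5984 = 3.5016.
With uncorrelated errors the cross-covariances are all true-score covariance, so they carry over unchanged; only the diagonal terms shrink to ρᵢσᵢ².
True-score variance = [1.7²·0.84 + 1.1²·0.94] − 0.5984 = 3.565 − 0.5984 = 2.9666.
Reliability = 2.9666 / 3.5016 = 0.847.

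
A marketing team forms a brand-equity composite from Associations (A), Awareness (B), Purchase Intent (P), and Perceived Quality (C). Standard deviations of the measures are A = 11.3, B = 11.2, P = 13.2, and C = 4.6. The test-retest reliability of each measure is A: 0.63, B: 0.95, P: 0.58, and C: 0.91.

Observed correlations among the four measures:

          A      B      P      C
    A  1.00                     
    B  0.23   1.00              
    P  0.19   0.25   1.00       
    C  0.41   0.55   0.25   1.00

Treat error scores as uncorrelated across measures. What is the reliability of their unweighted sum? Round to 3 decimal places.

0.832

Var(A+B+P+C) = 11.3² + 11.2² + 13.2² + 4.6² + 2·[11.3·11.2·0.23 + 11.3·13.2·0.19 + 11.3·4.6·0.41 + 11.2·13.2·0.25 + 11.2·4.6·0.55 + 13.2·4.6·0.25] = 448.53 + 318.474 = 767.004.
With uncorrelated errors the cross-covariances are all true-score covariance, so they carry over unchanged; only the diagonal terms shrink to ρᵢσᵢ².
True-score variance = [11.3²·0.63 + 11.2²·0.95 + 13.2²·0.58 + 4.6²·0.91] + 318.474 = 319.927 + 318.474 = 638.401.
Reliability = 638.401 / 767.004 = 0.832.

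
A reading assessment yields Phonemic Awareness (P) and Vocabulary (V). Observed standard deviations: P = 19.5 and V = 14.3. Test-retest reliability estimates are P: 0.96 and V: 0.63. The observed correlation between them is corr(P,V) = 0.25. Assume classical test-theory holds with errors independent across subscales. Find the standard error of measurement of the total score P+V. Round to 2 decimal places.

9.53

Var(total) = 584.74 + 139.425 = 724.165.
True-score variance = 493.869 + 139.425 = 633.294, so reliability = 0.8745.
Error variance = 724.165 − 633.294 = 90.8713; SEM = √90.8713 = 9.53.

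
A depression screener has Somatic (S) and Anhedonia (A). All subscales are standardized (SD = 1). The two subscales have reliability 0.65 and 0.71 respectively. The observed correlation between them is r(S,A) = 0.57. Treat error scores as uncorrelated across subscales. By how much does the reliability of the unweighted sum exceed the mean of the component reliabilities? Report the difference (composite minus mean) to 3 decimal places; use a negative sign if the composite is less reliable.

0.116

Var(sum) = 2 + 1.14 = 3.14; true-score variance = 1.36 + 1.14 = 2.5; composite reliability = 0.7962.
Mean component reliability = 0.6800.
Difference = 0.7962 − 0.6800 = 0.116.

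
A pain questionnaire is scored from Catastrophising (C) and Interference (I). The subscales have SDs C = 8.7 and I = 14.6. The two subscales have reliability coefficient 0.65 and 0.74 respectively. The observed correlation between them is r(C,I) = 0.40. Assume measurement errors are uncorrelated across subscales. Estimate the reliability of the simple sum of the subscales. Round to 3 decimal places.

0.790

Var(C+I) = 8.7² + 14.6² + 2·[8.7·14.6·0.40] = 288.85 + 101.616 = 390.466.
Because errors are independent across components, Cov(Tᵢ,Tⱼ) = Cov(Xᵢ,Xⱼ); the off-diagonal part of the true-score variance is the same as above.
True-score variance = [8.7²·0.65 + 14.6²·0.74] + 101.616 = 206.937 + 101.616 = 308.553.
Reliability = 308.553 / 390.466 = 0.790.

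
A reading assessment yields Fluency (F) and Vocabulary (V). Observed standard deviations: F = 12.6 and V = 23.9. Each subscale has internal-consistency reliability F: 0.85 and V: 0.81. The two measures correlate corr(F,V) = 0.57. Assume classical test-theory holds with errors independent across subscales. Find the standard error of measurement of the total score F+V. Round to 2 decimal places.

11.50

Var(total) = 729.97 + 343.3 = 1073.27.
True-score variance = 597.626 + 343.3 = 940.926, so reliability = 0.8767.
Error variance = 1073.27 − 940.926 = 132.344; SEM = √132.344 = 11.50.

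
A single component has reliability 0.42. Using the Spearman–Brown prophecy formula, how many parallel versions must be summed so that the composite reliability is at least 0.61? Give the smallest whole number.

k ≥ ρ*(1−ρ₁)/(ρ₁(1−ρ*)) = 0.61·0.58 / (0.42·0.39) = 2.160.
Smallest integer k = 3.

3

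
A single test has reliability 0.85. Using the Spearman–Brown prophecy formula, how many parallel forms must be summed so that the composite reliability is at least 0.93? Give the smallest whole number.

3

k ≥ ρ*(1−ρ₁)/(ρ₁(1−ρ*)) = 0.93·0.15 / (0.85·0.07) = 2.345.
Smallest integer k = 3.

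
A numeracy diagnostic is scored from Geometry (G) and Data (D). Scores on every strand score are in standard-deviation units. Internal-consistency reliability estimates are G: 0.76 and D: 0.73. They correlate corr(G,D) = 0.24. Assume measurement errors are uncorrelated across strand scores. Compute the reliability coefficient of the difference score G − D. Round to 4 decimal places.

0.6645

Var(G−D) = 1 + 1 − 2·0.24 = 2 − 0.48 = 1.52.
Because errors are independent across components, Cov(Tᵢ,Tⱼ) = Cov(Xᵢ,Xⱼ); the off-diagonal part of the true-score variance is the same as above.
True-score variance = [0.76 + 0.73] − 0.48 = 1.49 − 0.48 = 1.01.
Reliability = 1.01 / 1.52 = 0.6645.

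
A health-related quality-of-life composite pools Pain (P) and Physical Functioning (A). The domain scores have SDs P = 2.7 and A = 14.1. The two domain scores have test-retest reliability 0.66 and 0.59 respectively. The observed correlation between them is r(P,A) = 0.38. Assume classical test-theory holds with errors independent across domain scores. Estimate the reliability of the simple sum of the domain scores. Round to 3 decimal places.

Var(P+A) = 2.7² + 14.1² + 2·[2.7·14.1·0.38] = 206.1 + 28.9332 = 235.033.
Under uncorrelated errors the observed covariances equal the true-score covariances, so only the own-variance terms attenuate.
True-score variance = [2.7²·0.66 + 14.1²·0.59] + 28.9332 = 122.109 + 28.9332 = 151.043.
Reliability = 151.043 / 235.033 = 0.643.

0.643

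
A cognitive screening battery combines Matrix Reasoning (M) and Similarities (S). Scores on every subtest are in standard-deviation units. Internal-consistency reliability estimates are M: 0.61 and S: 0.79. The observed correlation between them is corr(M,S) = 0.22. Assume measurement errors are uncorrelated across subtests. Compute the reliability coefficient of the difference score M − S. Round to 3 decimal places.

Var(M−S) = 1 + 1 − 2·0.22 = 2 − 0.44 = 1.56.
With uncorrelated errors the cross-covariances are all true-score covariance, so they carry over unchanged; only the diagonal terms shrink to ρᵢσᵢ².
True-score variance = [0.61 + 0.79] − 0.44 = 1.4 − 0.44 = 0.96.
Reliability = 0.96 / 1.56 = 0.615.

0.615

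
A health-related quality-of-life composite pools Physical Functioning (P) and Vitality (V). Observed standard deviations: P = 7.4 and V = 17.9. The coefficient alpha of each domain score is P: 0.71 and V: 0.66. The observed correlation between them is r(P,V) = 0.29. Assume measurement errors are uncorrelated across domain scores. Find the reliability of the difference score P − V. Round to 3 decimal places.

Var(P−V) = 7.4² + 17.9² − 2·7.4·17.9·0.29 = 375.17 − 76.8268 = 298.343.
With uncorrelated errors the cross-covariances are all true-score covariance, so they carry over unchanged; only the diagonal terms shrink to ρᵢσᵢ².
True-score variance = [7.4²·0.71 + 17.9²·0.66] − 76.8268 = 250.35 − 76.8268 = 173.523.
Reliability = 173.523 / 298.343 = 0.582.

0.582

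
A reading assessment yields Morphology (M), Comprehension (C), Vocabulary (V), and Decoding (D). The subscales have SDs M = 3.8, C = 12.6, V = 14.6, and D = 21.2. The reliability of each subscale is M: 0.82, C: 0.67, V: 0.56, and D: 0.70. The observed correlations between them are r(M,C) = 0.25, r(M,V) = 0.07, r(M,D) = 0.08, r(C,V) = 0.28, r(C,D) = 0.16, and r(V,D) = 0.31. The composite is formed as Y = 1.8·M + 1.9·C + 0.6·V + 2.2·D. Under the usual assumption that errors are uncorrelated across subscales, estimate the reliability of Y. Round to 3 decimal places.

0.764

Var(Y) = 1.8²·3.8² + 1.9²·12.6² + 0.6²·14.6² + 2.2²·21.2² + 2·[3.42·3.8·12.6·0.25 + 1.08·3.8·14.6·0.07 + 3.96·3.8·21.2·0.08 + 1.14·12.6·14.6·0.28 + 4.18·12.6·21.2·0.16 + 1.32·14.6·21.2·0.31] = 2871.94 + 869.357 = 3741.29.
With uncorrelated errors the cross-covariances are all true-score covariance, so they carry over unchanged; only the diagonal terms shrink to ρᵢσᵢ².
True-score variance = [1.8²·3.8²·0.82 + 1.9²·12.6²·0.67 + 0.6²·14.6²·0.56 + 2.2²·21.2²·0.70] + 869.357 = 1988.03 + 869.357 = 2857.39.
Reliability = 2857.39 / 3741.29 = 0.764.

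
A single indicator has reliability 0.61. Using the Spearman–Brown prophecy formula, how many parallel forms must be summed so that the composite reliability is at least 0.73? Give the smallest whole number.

k ≥ ρ*(1−ρ₁)/(ρ₁(1−ρ*)) = 0.73·0.39 / (0.61·0.27) = 1.729.
Smallest integer k = 2.

2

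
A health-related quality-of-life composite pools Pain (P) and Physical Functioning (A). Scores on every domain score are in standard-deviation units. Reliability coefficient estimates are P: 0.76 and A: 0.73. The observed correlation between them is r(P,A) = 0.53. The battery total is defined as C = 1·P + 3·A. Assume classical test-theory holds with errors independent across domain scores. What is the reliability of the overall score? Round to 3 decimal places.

0.797

Var(C) = 1 + 3² + 2·[3·0.53] = 10 + 3.18 = 13.18.
With uncorrelated errors the cross-covariances are all true-score covariance, so they carry over unchanged; only the diagonal terms shrink to ρᵢσᵢ².
True-score variance = [0.76 + 3²·0.73] + 3.18 = 7.33 + 3.18 = 10.51.
Reliability = 10.51 / 13.18 = 0.797.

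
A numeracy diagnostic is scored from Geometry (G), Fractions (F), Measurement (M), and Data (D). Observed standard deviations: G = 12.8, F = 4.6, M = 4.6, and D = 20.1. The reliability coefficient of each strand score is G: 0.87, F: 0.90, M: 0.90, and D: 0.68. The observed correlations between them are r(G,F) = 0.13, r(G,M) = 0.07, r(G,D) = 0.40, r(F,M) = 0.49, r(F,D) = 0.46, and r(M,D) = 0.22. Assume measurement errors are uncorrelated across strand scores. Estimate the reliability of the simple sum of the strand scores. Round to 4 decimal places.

Var(G+F+M+D) = 12.8² + 4.6² + 4.6² + 20.1² + 2·[12.8·4.6·0.13 + 12.8·4.6·0.07 + 12.8·20.1·0.40 + 4.6·4.6·0.49 + 4.6·20.1·0.46 + 4.6·20.1·0.22] = 610.17 + 375.858 = 986.028.
Under uncorrelated errors the observed covariances equal the true-score covariances, so only the own-variance terms attenuate.
True-score variance = [12.8²·0.87 + 4.6²·0.90 + 4.6²·0.90 + 20.1²·0.68] + 375.858 = 455.356 + 375.858 = 831.214.
Reliability = 831.214 / 986.028 = 0.8430.

0.8430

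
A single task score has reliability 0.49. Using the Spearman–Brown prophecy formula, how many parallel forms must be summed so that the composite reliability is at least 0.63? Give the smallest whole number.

k ≥ ρ*(1−ρ₁)/(ρ₁(1−ρ*)) = 0.63·0.51 / (0.49·0.37) = 1.772.
Smallest integer k = 2.

2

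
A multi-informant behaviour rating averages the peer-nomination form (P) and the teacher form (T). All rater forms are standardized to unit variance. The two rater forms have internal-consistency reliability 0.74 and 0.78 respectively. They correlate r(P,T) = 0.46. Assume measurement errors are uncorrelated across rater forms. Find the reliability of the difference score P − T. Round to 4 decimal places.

Var(P−T) = 1 + 1 − 2·0.46 = 2 − 0.92 = 1.08.
Because errors are independent across components, Cov(Tᵢ,Tⱼ) = Cov(Xᵢ,Xⱼ); the off-diagonal part of the true-score variance is the same as above.
True-score variance = [0.74 + 0.78] − 0.92 = 1.52 − 0.92 = 0.6.
Reliability = 0.6 / 1.08 = 0.5556.

0.5556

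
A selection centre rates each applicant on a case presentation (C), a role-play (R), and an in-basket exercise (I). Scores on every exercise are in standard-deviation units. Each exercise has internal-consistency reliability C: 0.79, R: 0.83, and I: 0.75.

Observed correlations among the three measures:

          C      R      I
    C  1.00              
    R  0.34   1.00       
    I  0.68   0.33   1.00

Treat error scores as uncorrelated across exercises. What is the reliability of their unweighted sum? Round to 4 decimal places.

0.8895

Var(C+R+I) = 3 + 2·[0.34 + 0.68 + 0.33] = 3 + 2.7 = 5.7.
Under uncorrelated errors the observed covariances equal the true-score covariances, so only the own-variance terms attenuate.
True-score variance = [0.79 + 0.83 + 0.75] + 2.7 = 2.37 + 2.7 = 5.07.
Reliability = 5.07 / 5.7 = 0.8895.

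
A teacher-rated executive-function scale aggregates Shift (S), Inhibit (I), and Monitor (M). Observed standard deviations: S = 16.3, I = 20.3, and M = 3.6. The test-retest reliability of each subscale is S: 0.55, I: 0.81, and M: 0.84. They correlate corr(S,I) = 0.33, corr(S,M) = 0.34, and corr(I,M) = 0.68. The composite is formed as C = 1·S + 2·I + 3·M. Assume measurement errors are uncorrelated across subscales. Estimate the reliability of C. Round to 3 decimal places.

0.858

Var(C) = 16.3² + 2²·20.3² + 3²·3.6² + 2·[2·16.3·20.3·0.33 + 3·16.3·3.6·0.34 + 6·20.3·3.6·0.68] = 2030.69 + 1152.81 = 3183.5.
Under uncorrelated errors the observed covariances equal the true-score covariances, so only the own-variance terms attenuate.
True-score variance = [16.3²·0.55 + 2²·20.3²·0.81 + 3²·3.6²·0.84] + 1152.81 = 1579.28 + 1152.81 = 2732.09.
Reliability = 2732.09 / 3183.5 = 0.858.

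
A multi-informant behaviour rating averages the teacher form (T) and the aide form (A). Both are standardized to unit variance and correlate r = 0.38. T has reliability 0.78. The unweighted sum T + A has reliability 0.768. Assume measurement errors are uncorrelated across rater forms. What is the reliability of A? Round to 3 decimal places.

Var(T+A) = 2 + 2·0.38 = 2.760.
True-score variance = ρ_T + ρ_A + 2·0.38, so 0.768 = (0.78 + ρ_A + 0.76) / 2.760.
ρ_A = 0.768·2.760 − 0.78 − 0.76 = 0.580.

0.580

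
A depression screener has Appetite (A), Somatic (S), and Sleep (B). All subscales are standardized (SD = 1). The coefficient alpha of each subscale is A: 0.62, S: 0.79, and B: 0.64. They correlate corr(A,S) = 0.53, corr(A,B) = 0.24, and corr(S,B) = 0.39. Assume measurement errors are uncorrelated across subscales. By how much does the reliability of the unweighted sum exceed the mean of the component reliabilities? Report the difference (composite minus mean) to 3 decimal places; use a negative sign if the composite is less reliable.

0.138

Var(sum) = 3 + 2.32 = 5.32; true-score variance = 2.05 + 2.32 = 4.37; composite reliability = 0.8214.
Mean component reliability = 0.6833.
Difference = 0.8214 − 0.6833 = 0.138.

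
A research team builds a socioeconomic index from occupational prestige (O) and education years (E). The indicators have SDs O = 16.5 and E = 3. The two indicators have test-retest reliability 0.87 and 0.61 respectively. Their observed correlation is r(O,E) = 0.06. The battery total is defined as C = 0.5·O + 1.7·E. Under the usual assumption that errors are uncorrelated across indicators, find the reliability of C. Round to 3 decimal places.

Var(C) = 0.5²·16.5² + 1.7²·3² + 2·[0.85·16.5·3·0.06] = 94.0725 + 5.049 = 99.1215.
Under uncorrelated errors the observed covariances equal the true-score covariances, so only the own-variance terms attenuate.
True-score variance = [0.5²·16.5²·0.87 + 1.7²·3²·0.61] + 5.049 = 75.0805 + 5.049 = 80.1295.
Reliability = 80.1295 / 99.1215 = 0.808.

0.808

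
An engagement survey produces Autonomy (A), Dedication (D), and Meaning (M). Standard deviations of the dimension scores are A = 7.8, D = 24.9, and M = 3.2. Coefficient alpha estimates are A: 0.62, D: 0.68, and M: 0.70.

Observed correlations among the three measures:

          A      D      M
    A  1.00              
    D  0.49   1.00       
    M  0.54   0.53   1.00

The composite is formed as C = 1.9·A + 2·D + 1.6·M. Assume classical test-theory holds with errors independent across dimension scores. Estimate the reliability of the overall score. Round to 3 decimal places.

Var(C) = 1.9²·7.8² + 2²·24.9² + 1.6²·3.2² + 2·[3.8·7.8·24.9·0.49 + 3.04·7.8·3.2·0.54 + 3.2·24.9·3.2·0.53] = 2725.89 + 1075.5 = 3801.39.
Under uncorrelated errors the observed covariances equal the true-score covariances, so only the own-variance terms attenuate.
True-score variance = [1.9²·7.8²·0.62 + 2²·24.9²·0.68 + 1.6²·3.2²·0.70] + 1075.5 = 1840.95 + 1075.5 = 2916.45.
Reliability = 2916.45 / 3801.39 = 0.767.

0.767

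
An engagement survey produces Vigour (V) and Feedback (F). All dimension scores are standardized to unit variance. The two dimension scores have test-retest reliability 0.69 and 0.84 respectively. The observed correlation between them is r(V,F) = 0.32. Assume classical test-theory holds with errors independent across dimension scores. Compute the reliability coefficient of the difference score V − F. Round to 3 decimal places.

0.654

Var(V−F) = 1 + 1 − 2·0.32 = 2 − 0.64 = 1.36.
Under uncorrelated errors the observed covariances equal the true-score covariances, so only the own-variance terms attenuate.
True-score variance = [0.69 + 0.84] − 0.64 = 1.53 − 0.64 = 0.89.
Reliability = 0.89 / 1.36 = 0.654.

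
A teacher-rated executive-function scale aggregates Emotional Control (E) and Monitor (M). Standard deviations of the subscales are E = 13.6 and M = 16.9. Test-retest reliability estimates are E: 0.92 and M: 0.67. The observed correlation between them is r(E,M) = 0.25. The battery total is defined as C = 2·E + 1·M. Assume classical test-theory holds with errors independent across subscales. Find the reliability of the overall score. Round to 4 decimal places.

Var(C) = 2²·13.6² + 16.9² + 2·[2·13.6·16.9·0.25] = 1025.45 + 229.84 = 1255.29.
With uncorrelated errors the cross-covariances are all true-score covariance, so they carry over unchanged; only the diagonal terms shrink to ρᵢσᵢ².
True-score variance = [2²·13.6²·0.92 + 16.9²·0.67] + 229.84 = 872.011 + 229.84 = 1101.85.
Reliability = 1101.85 / 1255.29 = 0.8778.

0.8778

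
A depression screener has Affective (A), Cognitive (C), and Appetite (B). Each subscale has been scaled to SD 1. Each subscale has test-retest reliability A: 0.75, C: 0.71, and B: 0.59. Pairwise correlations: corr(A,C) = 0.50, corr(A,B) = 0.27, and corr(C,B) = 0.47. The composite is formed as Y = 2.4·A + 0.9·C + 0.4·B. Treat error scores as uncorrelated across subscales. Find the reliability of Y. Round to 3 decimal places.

0.821

Var(Y) = 2.4² + 0.9² + 0.4² + 2·[2.16·0.50 + 0.96·0.27 + 0.36·0.47] = 6.73 + 3.0168 = 9.7468.
Under uncorrelated errors the observed covariances equal the true-score covariances, so only the own-variance terms attenuate.
True-score variance = [2.4²·0.75 + 0.9²·0.71 + 0.4²·0.59] + 3.0168 = 4.9895 + 3.0168 = 8.0063.
Reliability = 8.0063 / 9.7468 = 0.821.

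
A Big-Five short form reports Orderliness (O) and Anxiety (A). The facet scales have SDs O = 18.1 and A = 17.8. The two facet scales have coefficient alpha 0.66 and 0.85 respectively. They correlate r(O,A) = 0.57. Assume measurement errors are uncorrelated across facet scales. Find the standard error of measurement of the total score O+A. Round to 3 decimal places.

12.606

Var(total) = 644.45 + 367.285 = 1011.74.
True-score variance = 485.537 + 367.285 = 852.822, so reliability = 0.8429.
Error variance = 1011.74 − 852.822 = 158.913; SEM = √158.913 = 12.606.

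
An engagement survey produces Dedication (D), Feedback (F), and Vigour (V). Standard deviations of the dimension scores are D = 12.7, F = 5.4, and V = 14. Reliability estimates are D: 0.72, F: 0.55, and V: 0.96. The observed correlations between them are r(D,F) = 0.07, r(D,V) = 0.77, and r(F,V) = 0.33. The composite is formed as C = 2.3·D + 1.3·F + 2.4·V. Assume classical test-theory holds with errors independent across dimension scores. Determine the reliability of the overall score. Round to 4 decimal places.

Var(C) = 2.3²·12.7² + 1.3²·5.4² + 2.4²·14² + 2·[2.99·12.7·5.4·0.07 + 5.52·12.7·14·0.77 + 3.12·5.4·14·0.33] = 2031.46 + 1695.83 = 3727.29.
Because errors are independent across components, Cov(Tᵢ,Tⱼ) = Cov(Xᵢ,Xⱼ); the off-diagonal part of the true-score variance is the same as above.
True-score variance = [2.3²·12.7²·0.72 + 1.3²·5.4²·0.55 + 2.4²·14²·0.96] + 1695.83 = 1725.23 + 1695.83 = 3421.05.
Reliability = 3421.05 / 3727.29 = 0.9178.

0.9178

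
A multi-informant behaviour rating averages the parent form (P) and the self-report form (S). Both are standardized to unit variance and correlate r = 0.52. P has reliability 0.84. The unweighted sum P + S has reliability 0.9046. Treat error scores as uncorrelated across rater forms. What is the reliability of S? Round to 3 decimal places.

Var(P+S) = 2 + 2·0.52 = 3.040.
True-score variance = ρ_P + ρ_S + 2·0.52, so 0.9046 = (0.84 + ρ_S + 1.04) / 3.040.
ρ_S = 0.9046·3.040 − 0.84 − 1.04 = 0.870.

0.870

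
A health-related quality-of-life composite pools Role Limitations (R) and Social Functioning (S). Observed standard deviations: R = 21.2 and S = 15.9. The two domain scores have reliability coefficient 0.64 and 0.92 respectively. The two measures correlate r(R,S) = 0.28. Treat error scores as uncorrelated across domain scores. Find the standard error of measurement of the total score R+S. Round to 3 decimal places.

Var(total) = 702.25 + 188.765 = 891.015.
True-score variance = 520.227 + 188.765 = 708.992, so reliability = 0.7957.
Error variance = 891.015 − 708.992 = 182.023; SEM = √182.023 = 13.492.

13.492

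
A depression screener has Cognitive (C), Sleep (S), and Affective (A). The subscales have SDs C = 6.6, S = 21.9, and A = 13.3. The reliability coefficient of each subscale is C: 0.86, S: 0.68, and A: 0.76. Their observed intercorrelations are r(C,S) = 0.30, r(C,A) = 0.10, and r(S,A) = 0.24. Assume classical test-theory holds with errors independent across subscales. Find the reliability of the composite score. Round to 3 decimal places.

0.786

Var(C+S+A) = 6.6² + 21.9² + 13.3² + 2·[6.6·21.9·0.30 + 6.6·13.3·0.10 + 21.9·13.3·0.24] = 700.06 + 244.09 = 944.15.
With uncorrelated errors the cross-covariances are all true-score covariance, so they carry over unchanged; only the diagonal terms shrink to ρᵢσᵢ².
True-score variance = [6.6²·0.86 + 21.9²·0.68 + 13.3²·0.76] + 244.09 = 498.033 + 244.09 = 742.122.
Reliability = 742.122 / 944.15 = 0.786.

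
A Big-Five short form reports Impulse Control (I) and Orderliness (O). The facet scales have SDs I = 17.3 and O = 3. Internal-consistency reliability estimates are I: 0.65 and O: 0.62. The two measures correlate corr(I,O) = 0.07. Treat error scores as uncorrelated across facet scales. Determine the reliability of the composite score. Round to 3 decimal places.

Var(I+O) = 17.3² + 3² + 2·[17.3·3·0.07] = 308.29 + 7.266 = 315.556.
With uncorrelated errors the cross-covariances are all true-score covariance, so they carry over unchanged; only the diagonal terms shrink to ρᵢσᵢ².
True-score variance = [17.3²·0.65 + 3²·0.62] + 7.266 = 200.119 + 7.266 = 207.385.
Reliability = 207.385 / 315.556 = 0.657.

0.657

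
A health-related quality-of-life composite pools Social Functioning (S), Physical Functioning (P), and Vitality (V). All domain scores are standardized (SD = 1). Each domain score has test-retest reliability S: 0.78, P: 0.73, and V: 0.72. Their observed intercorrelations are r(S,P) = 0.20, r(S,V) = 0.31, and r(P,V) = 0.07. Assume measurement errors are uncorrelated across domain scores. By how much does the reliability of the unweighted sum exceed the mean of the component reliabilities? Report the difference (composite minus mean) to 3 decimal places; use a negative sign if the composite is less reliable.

Var(sum) = 3 + 1.16 = 4.16; true-score variance = 2.23 + 1.16 = 3.39; composite reliability = 0.8149.
Mean component reliability = 0.7433.
Difference = 0.8149 − 0.7433 = 0.072.

0.072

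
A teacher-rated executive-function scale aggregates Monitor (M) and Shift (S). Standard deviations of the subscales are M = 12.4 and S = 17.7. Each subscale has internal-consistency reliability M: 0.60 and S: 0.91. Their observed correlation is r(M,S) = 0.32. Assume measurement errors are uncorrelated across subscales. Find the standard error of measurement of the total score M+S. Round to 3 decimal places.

9.471

Var(total) = 467.05 + 140.467 = 607.517.
True-score variance = 377.35 + 140.467 = 517.817, so reliability = 0.8523.
Error variance = 607.517 − 517.817 = 89.7001; SEM = √89.7001 = 9.471.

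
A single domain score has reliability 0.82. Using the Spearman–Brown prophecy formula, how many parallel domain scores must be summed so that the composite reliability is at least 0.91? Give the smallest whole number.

k ≥ ρ*(1−ρ₁)/(ρ₁(1−ρ*)) = 0.91·0.18 / (0.82·0.09) = 2.220.
Smallest integer k = 3.

3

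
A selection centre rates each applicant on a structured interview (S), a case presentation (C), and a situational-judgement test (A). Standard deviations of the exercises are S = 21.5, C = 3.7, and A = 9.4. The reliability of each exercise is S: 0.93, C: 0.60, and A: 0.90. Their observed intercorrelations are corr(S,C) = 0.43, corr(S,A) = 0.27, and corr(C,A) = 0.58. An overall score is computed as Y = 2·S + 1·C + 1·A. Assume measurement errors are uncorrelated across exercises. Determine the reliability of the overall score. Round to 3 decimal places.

Var(Y) = 2²·21.5² + 3.7² + 9.4² + 2·[2·21.5·3.7·0.43 + 2·21.5·9.4·0.27 + 3.7·9.4·0.58] = 1951.05 + 395.439 = 2346.49.
Because errors are independent across components, Cov(Tᵢ,Tⱼ) = Cov(Xᵢ,Xⱼ); the off-diagonal part of the true-score variance is the same as above.
True-score variance = [2²·21.5²·0.93 + 3.7²·0.60 + 9.4²·0.90] + 395.439 = 1807.31 + 395.439 = 2202.75.
Reliability = 2202.75 / 2346.49 = 0.939.

0.939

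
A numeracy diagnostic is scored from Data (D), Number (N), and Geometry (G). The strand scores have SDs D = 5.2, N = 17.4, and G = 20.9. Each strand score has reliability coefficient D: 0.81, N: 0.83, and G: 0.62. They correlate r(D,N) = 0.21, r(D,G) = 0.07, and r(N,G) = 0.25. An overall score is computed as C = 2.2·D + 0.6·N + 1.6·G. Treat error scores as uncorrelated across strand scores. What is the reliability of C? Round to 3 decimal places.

0.714

Var(C) = 2.2²·5.2² + 0.6²·17.4² + 1.6²·20.9² + 2·[1.32·5.2·17.4·0.21 + 3.52·5.2·20.9·0.07 + 0.96·17.4·20.9·0.25] = 1358.1 + 278.276 = 1636.38.
With uncorrelated errors the cross-covariances are all true-score covariance, so they carry over unchanged; only the diagonal terms shrink to ρᵢσᵢ².
True-score variance = [2.2²·5.2²·0.81 + 0.6²·17.4²·0.83 + 1.6²·20.9²·0.62] + 278.276 = 889.777 + 278.276 = 1168.05.
Reliability = 1168.05 / 1636.38 = 0.714.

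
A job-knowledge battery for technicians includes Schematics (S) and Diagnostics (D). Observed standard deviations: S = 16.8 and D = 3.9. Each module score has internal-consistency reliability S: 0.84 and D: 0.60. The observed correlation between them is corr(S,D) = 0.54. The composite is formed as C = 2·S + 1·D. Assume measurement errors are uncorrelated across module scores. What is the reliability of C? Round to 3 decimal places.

Var(C) = 2²·16.8² + 3.9² + 2·[2·16.8·3.9·0.54] = 1144.17 + 141.523 = 1285.69.
With uncorrelated errors the cross-covariances are all true-score covariance, so they carry over unchanged; only the diagonal terms shrink to ρᵢσᵢ².
True-score variance = [2²·16.8²·0.84 + 3.9²·0.60] + 141.523 = 957.452 + 141.523 = 1098.98.
Reliability = 1098.98 / 1285.69 = 0.855.

0.855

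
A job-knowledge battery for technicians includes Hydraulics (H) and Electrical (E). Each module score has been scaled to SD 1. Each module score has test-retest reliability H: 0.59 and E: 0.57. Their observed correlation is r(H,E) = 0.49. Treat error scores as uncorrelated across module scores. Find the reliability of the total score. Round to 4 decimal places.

0.7181

Var(H+E) = 2 + 2·[0.49] = 2 + 0.98 = 2.98.
Because errors are independent across components, Cov(Tᵢ,Tⱼ) = Cov(Xᵢ,Xⱼ); the off-diagonal part of the true-score variance is the same as above.
True-score variance = [0.59 + 0.57] + 0.98 = 1.16 + 0.98 = 2.14.
Reliability = 2.14 / 2.98 = 0.7181.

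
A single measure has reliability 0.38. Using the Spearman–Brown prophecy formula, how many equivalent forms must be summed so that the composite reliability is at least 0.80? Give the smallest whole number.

k ≥ ρ*(1−ρ₁)/(ρ₁(1−ρ*)) = 0.80·0.62 / (0.38·0.20) = 6.526.
Smallest integer k = 7.

7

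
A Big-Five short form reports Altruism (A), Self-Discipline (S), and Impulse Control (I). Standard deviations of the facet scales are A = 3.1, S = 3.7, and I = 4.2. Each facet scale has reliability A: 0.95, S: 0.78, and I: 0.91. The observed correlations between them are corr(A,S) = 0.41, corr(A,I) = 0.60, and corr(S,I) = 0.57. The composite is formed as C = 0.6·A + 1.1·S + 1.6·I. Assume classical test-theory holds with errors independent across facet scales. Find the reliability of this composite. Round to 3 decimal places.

Var(C) = 0.6²·3.1² + 1.1²·3.7² + 1.6²·4.2² + 2·[0.66·3.1·3.7·0.41 + 0.96·3.1·4.2·0.60 + 1.76·3.7·4.2·0.57] = 65.1829 + 52.3861 = 117.569.
Because errors are independent across components, Cov(Tᵢ,Tⱼ) = Cov(Xᵢ,Xⱼ); the off-diagonal part of the true-score variance is the same as above.
True-score variance = [0.6²·3.1²·0.95 + 1.1²·3.7²·0.78 + 1.6²·4.2²·0.91] + 52.3861 = 57.3014 + 52.3861 = 109.687.
Reliability = 109.687 / 117.569 = 0.933.

0.933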